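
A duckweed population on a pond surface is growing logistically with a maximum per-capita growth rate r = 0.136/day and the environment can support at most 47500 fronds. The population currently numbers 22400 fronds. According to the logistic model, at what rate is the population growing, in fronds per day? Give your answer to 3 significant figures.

1610 fronds per day

dN/dt = rN(1 − N/K) = 0.136 × 22400 × (1 − 22400/47500).
1 − 22400/47500 = 0.52842; dN/dt = 0.136 × 22400 × 0.52842 = 1609.8.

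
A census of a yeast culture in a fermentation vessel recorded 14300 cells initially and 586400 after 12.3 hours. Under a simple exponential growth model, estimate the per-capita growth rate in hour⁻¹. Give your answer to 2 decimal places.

0.30 per hour

From N(t) = N₀·e^(rt): e^(r·12.3) = 586400/14300 = 41.007.
r·12.3 = ln(41.007) = 3.7137, so r = 3.7137/12.3 = 0.30193.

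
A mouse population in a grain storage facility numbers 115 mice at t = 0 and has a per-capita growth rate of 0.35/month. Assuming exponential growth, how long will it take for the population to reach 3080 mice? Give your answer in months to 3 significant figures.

Set N₀·e^(rt) = 3080: e^(0.35·t) = 3080/115 = 26.783.
0.35·t = ln(26.783) = 3.2878, so t = 3.2878/0.35 = 9.3936.

9.39 months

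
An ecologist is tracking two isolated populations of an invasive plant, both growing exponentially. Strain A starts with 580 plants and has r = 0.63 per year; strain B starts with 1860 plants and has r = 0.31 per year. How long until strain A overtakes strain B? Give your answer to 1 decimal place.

Set 580·e^(0.63t) = 1860·e^(0.31t).
e^((0.63 − 0.31)t) = 1860/580 → e^(0.32·t) = 3.2069.
0.32·t = ln(3.2069) = 1.1653, so t = 1.1653/0.32 = 3.6416.

3.6 years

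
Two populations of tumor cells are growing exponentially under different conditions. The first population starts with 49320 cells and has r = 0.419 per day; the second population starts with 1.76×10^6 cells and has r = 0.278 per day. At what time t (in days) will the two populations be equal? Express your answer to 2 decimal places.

Set 49320·e^(0.419t) = 1.76×10^6·e^(0.278t).
e^((0.419 − 0.278)t) = 1.76×10^6/49320 → e^(0.141·t) = 35.685.
0.141·t = ln(35.685) = 3.5747, so t = 3.5747/0.141 = 25.353.

25.35 days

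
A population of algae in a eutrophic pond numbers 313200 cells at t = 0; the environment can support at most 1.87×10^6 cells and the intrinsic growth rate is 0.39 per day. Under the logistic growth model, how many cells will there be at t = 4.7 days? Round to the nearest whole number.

A = (K − N₀)/N₀ = (1.87×10^6 − 313200)/313200 = 4.9706.
N(t) = K/(1 + A·e^(−rt)) = 1.87×10^6/(1 + 4.9706×e^(−0.39×4.7)).
e^(−1.833) = 0.15993; denominator = 1 + 4.9706×0.15993 = 1.795.
N = 1.87×10^6/1.795 = 1.041802×10^6.

1041802 cells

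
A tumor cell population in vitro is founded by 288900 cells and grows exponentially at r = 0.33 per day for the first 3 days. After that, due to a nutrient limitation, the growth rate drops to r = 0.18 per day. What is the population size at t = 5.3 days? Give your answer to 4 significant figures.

Phase 1: N(3) = 288900·e^(0.33×3) = 288900·e^0.99 = 777498.
Phase 2 runs for 5.3 − 3 = 2.3 days at r = 0.18.
N(5.3) = 777498·e^(0.18×2.3) = 777498·e^0.414 = 1.176243×10^6.

1176000 cells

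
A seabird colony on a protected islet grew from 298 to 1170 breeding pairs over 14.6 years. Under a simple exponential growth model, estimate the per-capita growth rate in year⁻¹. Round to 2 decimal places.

0.09 per year

From N(t) = N₀·e^(rt): e^(r·14.6) = 1170/298 = 3.9262.
r·14.6 = ln(3.9262) = 1.3677, so r = 1.3677/14.6 = 0.093676.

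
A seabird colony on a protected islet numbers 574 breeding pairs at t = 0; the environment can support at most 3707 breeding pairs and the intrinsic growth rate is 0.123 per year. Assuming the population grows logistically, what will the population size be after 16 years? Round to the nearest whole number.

A = (K − N₀)/N₀ = (3707 − 574)/574 = 5.4582.
N(t) = K/(1 + A·e^(−rt)) = 3707/(1 + 5.4582×e^(−0.123×16)).
e^(−1.968) = 0.13974; denominator = 1 + 5.4582×0.13974 = 1.7627.
N = 3707/1.7627 = 2103.02.

2103 breeding pairs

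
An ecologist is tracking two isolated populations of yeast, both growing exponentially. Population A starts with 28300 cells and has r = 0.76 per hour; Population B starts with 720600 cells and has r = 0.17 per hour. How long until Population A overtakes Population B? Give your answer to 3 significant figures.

5.49 hours

Set 28300·e^(0.76t) = 720600·e^(0.17t).
e^((0.76 − 0.17)t) = 720600/28300 → e^(0.59·t) = 25.463.
0.59·t = ln(25.463) = 3.2372, so t = 3.2372/0.59 = 5.4868.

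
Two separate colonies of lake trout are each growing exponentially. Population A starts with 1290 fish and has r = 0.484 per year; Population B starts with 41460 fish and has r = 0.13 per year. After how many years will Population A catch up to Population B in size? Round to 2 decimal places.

Set 1290·e^(0.484t) = 41460·e^(0.13t).
e^((0.484 − 0.13)t) = 41460/1290 → e^(0.354·t) = 32.14.
0.354·t = ln(32.14) = 3.4701, so t = 3.4701/0.354 = 9.8025.

9.80 years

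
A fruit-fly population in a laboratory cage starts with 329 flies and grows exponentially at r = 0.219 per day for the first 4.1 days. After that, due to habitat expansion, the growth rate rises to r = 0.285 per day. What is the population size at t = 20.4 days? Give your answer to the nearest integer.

Phase 1: N(4.1) = 329·e^(0.219×4.1) = 329·e^0.8979 = 807.512.
Phase 2 runs for 20.4 − 4.1 = 16.3 days at r = 0.285.
N(20.4) = 807.512·e^(0.285×16.3) = 807.512·e^4.645 = 84074.4.

84074 flies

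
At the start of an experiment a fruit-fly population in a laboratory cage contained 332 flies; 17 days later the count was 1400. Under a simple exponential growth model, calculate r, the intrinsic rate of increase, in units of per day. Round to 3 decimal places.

From N(t) = N₀·e^(rt): e^(r·17) = 1400/332 = 4.2169.
r·17 = ln(4.2169) = 1.4391, so r = 1.4391/17 = 0.084653.

0.085 per day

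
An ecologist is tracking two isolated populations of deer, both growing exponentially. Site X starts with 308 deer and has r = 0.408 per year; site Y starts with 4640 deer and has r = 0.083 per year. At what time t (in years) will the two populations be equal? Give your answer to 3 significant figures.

8.35 years

Set 308·e^(0.408t) = 4640·e^(0.083t).
e^((0.408 − 0.083)t) = 4640/308 → e^(0.325·t) = 15.065.
0.325·t = ln(15.065) = 2.7124, so t = 2.7124/0.325 = 8.3458.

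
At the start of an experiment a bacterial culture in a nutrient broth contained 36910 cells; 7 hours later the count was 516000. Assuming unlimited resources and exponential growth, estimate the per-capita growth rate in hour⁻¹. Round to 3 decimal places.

From N(t) = N₀·e^(rt): e^(r·7) = 516000/36910 = 13.98.
r·7 = ln(13.98) = 2.6376, so r = 2.6376/7 = 0.3768.

0.377 per hour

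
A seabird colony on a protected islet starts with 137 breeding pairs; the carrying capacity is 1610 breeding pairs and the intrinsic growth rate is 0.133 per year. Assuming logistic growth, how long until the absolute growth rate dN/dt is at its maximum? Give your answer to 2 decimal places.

17.86 years

Logistic growth is fastest at N = K/2 = 805.
A = (K − N₀)/N₀ = 10.752. Set K/(1 + A·e^(−rt)) = K/2 → A·e^(−rt) = 1.
e^(−0.133t) = 1/10.752 = 0.0930075, so t = ln(10.752)/0.133 = 2.3751/0.133 = 17.858.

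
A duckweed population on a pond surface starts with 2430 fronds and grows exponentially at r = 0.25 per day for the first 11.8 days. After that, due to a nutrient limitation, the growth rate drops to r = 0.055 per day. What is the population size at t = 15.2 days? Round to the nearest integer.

55974 fronds

Phase 1: N(11.8) = 2430·e^(0.25×11.8) = 2430·e^2.95 = 46427.5.
Phase 2 runs for 15.2 − 11.8 = 3.4 days at r = 0.055.
N(15.2) = 46427.5·e^(0.055×3.4) = 46427.5·e^0.187 = 55974.2.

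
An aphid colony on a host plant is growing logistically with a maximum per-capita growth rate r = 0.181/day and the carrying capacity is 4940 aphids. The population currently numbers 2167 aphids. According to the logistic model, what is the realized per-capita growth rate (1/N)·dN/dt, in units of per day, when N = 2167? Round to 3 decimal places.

(1/N)·dN/dt = r(1 − N/K) = 0.181 × (1 − 2167/4940).
= 0.181 × 0.56134 = 0.1016.

0.102 per day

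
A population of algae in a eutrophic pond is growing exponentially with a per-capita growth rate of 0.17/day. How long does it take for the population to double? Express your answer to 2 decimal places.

Doubling time t_d = ln(2)/r = 0.6931/0.17 = 4.0773.

4.08 days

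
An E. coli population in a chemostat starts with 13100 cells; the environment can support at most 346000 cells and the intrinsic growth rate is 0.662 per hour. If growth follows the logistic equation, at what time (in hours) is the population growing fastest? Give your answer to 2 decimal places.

4.89 hours

Logistic growth is fastest at N = K/2 = 173000.
A = (K − N₀)/N₀ = 25.412. Set K/(1 + A·e^(−rt)) = K/2 → A·e^(−rt) = 1.
e^(−0.662t) = 1/25.412 = 0.0393512, so t = ln(25.412)/0.662 = 3.2352/0.662 = 4.8871.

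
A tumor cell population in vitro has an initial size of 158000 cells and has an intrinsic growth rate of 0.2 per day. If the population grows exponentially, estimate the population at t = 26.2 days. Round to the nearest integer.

N(t) = N₀·e^(rt) = 158000 × e^(0.2×26.2) = 158000 × e^5.24.
e^5.24 ≈ 188.67, so N ≈ 158000 × 188.67 = 2.980988×10^7.

29809876 cells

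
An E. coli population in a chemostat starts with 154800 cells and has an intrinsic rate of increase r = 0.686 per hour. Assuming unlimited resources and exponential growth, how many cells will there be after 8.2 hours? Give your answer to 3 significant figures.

N(t) = N₀·e^(rt) = 154800 × e^(0.686×8.2) = 154800 × e^5.625.
e^5.625 ≈ 277.33, so N ≈ 154800 × 277.33 = 4.293033×10^7.

42900000 cells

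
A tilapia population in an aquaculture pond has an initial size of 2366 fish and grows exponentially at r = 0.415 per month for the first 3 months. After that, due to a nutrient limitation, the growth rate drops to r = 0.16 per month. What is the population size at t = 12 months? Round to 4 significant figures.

Phase 1: N(3) = 2366·e^(0.415×3) = 2366·e^1.245 = 8216.96.
Phase 2 runs for 12 − 3 = 9 months at r = 0.16.
N(12) = 8216.96·e^(0.16×9) = 8216.96·e^1.44 = 34681.3.

34680 fish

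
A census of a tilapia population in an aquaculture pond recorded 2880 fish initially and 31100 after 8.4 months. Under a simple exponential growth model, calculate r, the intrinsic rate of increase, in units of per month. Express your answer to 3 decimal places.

From N(t) = N₀·e^(rt): e^(r·8.4) = 31100/2880 = 10.799.
r·8.4 = ln(10.799) = 2.3794, so r = 2.3794/8.4 = 0.28326.

0.283 per month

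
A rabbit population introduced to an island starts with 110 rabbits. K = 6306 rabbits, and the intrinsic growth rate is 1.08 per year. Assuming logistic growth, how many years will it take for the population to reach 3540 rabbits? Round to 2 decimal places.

A = (K − N₀)/N₀ = (6306 − 110)/110 = 56.327.
Solve 6306/(1 + 56.327·e^(−1.08t)) = 3540: 1 + 56.327·e^(−1.08t) = 1.7814, so e^(−1.08t) = 0.0138717.
−1.08·t = ln(0.0138717) = -4.2779, so t = 4.2779/1.08 = 3.961.

3.96 years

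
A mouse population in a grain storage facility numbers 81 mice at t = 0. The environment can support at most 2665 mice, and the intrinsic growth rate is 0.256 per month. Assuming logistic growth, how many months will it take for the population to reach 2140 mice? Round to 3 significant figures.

19.0 months

A = (K − N₀)/N₀ = (2665 − 81)/81 = 31.901.
Solve 2665/(1 + 31.901·e^(−0.256t)) = 2140: 1 + 31.901·e^(−0.256t) = 1.2453, so e^(−0.256t) = 0.00769021.
−0.256·t = ln(0.00769021) = -4.8678, so t = 4.8678/0.256 = 19.015.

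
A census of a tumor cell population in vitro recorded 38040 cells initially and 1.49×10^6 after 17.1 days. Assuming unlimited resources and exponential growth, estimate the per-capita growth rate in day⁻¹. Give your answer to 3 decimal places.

From N(t) = N₀·e^(rt): e^(r·17.1) = 1.49×10^6/38040 = 39.169.
r·17.1 = ln(39.169) = 3.6679, so r = 3.6679/17.1 = 0.2145.

0.214 per day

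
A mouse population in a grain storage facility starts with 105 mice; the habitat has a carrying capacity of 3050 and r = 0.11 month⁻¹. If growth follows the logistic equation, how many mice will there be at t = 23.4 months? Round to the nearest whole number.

A = (K − N₀)/N₀ = (3050 − 105)/105 = 28.048.
N(t) = K/(1 + A·e^(−rt)) = 3050/(1 + 28.048×e^(−0.11×23.4)).
e^(−2.574) = 0.07623; denominator = 1 + 28.048×0.07623 = 3.1381.
N = 3050/3.1381 = 971.935.

972 mice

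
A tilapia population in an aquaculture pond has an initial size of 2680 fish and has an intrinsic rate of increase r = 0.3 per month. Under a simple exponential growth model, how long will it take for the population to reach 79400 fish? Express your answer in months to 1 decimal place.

Set N₀·e^(rt) = 79400: e^(0.3·t) = 79400/2680 = 29.627.
0.3·t = ln(29.627) = 3.3887, so t = 3.3887/0.3 = 11.296.

11.3 months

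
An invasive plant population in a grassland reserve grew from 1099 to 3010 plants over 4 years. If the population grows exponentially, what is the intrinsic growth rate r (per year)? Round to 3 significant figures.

From N(t) = N₀·e^(rt): e^(r·4) = 3010/1099 = 2.7389.
r·4 = ln(2.7389) = 1.0075, so r = 1.0075/4 = 0.25188.

0.252 per year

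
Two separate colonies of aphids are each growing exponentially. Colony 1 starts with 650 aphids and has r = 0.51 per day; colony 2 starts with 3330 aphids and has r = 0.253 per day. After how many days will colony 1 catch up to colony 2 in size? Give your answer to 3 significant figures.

Set 650·e^(0.51t) = 3330·e^(0.253t).
e^((0.51 − 0.253)t) = 3330/650 → e^(0.257·t) = 5.1231.
0.257·t = ln(5.1231) = 1.6338, so t = 1.6338/0.257 = 6.357.

6.36 days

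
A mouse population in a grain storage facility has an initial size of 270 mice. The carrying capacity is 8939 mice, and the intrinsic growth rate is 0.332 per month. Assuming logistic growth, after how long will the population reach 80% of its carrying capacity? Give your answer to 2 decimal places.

A = (K − N₀)/N₀ = (8939 − 270)/270 = 32.107.
Solve 8939/(1 + 32.107·e^(−0.332t)) = 7151.2: 1 + 32.107·e^(−0.332t) = 1.25, so e^(−0.332t) = 0.00778637.
−0.332·t = ln(0.00778637) = -4.8554, so t = 4.8554/0.332 = 14.625.

14.62 months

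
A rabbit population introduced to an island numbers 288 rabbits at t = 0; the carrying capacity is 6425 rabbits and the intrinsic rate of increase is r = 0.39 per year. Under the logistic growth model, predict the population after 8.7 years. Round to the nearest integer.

A = (K − N₀)/N₀ = (6425 − 288)/288 = 21.309.
N(t) = K/(1 + A·e^(−rt)) = 6425/(1 + 21.309×e^(−0.39×8.7)).
e^(−3.393) = 0.033608; denominator = 1 + 21.309×0.033608 = 1.7161.
N = 6425/1.7161 = 3743.85.

3744 rabbits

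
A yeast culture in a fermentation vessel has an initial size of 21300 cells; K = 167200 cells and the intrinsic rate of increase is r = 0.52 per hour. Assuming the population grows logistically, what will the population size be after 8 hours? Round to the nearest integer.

A = (K − N₀)/N₀ = (167200 − 21300)/21300 = 6.8498.
N(t) = K/(1 + A·e^(−rt)) = 167200/(1 + 6.8498×e^(−0.52×8)).
e^(−4.16) = 0.015608; denominator = 1 + 6.8498×0.015608 = 1.1069.
N = 167200/1.1069 = 151051.

151051 cells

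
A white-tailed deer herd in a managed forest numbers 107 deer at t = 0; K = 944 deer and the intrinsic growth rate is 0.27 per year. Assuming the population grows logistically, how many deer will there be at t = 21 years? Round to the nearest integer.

A = (K − N₀)/N₀ = (944 − 107)/107 = 7.8224.
N(t) = K/(1 + A·e^(−rt)) = 944/(1 + 7.8224×e^(−0.27×21)).
e^(−5.67) = 0.0034479; denominator = 1 + 7.8224×0.0034479 = 1.027.
N = 944/1.027 = 919.208.

919 deer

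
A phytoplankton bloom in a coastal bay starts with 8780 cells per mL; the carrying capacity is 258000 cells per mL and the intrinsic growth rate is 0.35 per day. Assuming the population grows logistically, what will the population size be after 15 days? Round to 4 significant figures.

A = (K − N₀)/N₀ = (258000 − 8780)/8780 = 28.385.
N(t) = K/(1 + A·e^(−rt)) = 258000/(1 + 28.385×e^(−0.35×15)).
e^(−5.25) = 0.0052475; denominator = 1 + 28.385×0.0052475 = 1.149.
N = 258000/1.149 = 224553.

224600 cells per mL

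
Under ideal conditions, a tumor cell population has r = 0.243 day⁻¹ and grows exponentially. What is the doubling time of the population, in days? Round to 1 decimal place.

2.9 days

Doubling time t_d = ln(2)/r = 0.6931/0.243 = 2.8525.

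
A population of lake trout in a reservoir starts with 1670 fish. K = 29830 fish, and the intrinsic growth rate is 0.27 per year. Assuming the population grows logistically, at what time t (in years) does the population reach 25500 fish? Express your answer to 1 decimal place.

17.0 years

A = (K − N₀)/N₀ = (29830 − 1670)/1670 = 16.862.
Solve 29830/(1 + 16.862·e^(−0.27t)) = 25500: 1 + 16.862·e^(−0.27t) = 1.1698, so e^(−0.27t) = 0.01007.
−0.27·t = ln(0.01007) = -4.5982, so t = 4.5982/0.27 = 17.03.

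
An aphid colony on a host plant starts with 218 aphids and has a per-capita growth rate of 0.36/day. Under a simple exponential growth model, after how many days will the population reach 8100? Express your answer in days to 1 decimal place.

Set N₀·e^(rt) = 8100: e^(0.36·t) = 8100/218 = 37.156.
0.36·t = ln(37.156) = 3.6151, so t = 3.6151/0.36 = 10.042.

10.0 days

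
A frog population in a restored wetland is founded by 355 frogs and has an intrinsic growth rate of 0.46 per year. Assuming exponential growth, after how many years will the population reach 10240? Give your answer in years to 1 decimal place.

7.3 years

Set N₀·e^(rt) = 10240: e^(0.46·t) = 10240/355 = 28.845.
0.46·t = ln(28.845) = 3.3619, so t = 3.3619/0.46 = 7.3086.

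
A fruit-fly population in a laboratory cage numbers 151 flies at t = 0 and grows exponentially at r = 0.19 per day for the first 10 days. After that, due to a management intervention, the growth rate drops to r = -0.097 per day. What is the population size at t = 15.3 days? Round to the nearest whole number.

Phase 1: N(10) = 151·e^(0.19×10) = 151·e^1.9 = 1009.57.
Phase 2 runs for 15.3 − 10 = 5.3 days at r = -0.097.
N(15.3) = 1009.57·e^(-0.097×5.3) = 1009.57·e^-0.5141 = 603.762.

604 flies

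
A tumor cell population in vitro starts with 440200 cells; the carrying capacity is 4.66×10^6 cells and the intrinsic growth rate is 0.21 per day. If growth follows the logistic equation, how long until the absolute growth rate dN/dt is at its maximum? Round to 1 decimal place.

10.8 days

Logistic growth is fastest at N = K/2 = 2.33×10^6.
A = (K − N₀)/N₀ = 9.5861. Set K/(1 + A·e^(−rt)) = K/2 → A·e^(−rt) = 1.
e^(−0.21t) = 1/9.5861 = 0.104318, so t = ln(9.5861)/0.21 = 2.2603/0.21 = 10.763.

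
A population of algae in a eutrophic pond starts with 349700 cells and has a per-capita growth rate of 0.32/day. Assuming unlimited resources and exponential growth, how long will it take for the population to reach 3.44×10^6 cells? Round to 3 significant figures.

Set N₀·e^(rt) = 3.44×10^6: e^(0.32·t) = 3.44×10^6/349700 = 9.837.
0.32·t = ln(9.837) = 2.2862, so t = 2.2862/0.32 = 7.1442.

7.14 days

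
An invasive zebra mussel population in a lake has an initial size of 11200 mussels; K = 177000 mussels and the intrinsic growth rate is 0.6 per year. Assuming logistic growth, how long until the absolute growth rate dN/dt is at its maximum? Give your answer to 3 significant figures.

Logistic growth is fastest at N = K/2 = 88500.
A = (K − N₀)/N₀ = 14.804. Set K/(1 + A·e^(−rt)) = K/2 → A·e^(−rt) = 1.
e^(−0.6t) = 1/14.804 = 0.0675513, so t = ln(14.804)/0.6 = 2.6949/0.6 = 4.4914.

4.49 years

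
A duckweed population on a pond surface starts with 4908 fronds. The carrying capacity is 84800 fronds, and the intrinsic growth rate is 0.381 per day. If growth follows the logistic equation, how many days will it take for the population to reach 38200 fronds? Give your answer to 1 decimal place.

6.8 days

A = (K − N₀)/N₀ = (84800 − 4908)/4908 = 16.278.
Solve 84800/(1 + 16.278·e^(−0.381t)) = 38200: 1 + 16.278·e^(−0.381t) = 2.2199, so e^(−0.381t) = 0.0749417.
−0.381·t = ln(0.0749417) = -2.591, so t = 2.591/0.381 = 6.8006.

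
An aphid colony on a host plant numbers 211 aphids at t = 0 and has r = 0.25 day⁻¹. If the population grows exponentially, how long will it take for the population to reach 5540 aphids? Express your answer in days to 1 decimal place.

Set N₀·e^(rt) = 5540: e^(0.25·t) = 5540/211 = 26.256.
0.25·t = ln(26.256) = 3.2679, so t = 3.2679/0.25 = 13.072.

13.1 days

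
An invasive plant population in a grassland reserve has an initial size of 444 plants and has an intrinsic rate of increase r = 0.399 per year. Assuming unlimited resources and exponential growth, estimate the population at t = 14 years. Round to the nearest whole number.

N(t) = N₀·e^(rt) = 444 × e^(0.399×14) = 444 × e^5.586.
e^5.586 ≈ 266.67, so N ≈ 444 × 266.67 = 118400.

118400 plants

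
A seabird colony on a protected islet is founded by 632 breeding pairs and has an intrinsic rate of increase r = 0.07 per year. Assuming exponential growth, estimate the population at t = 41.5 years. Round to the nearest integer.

11544 breeding pairs

N(t) = N₀·e^(rt) = 632 × e^(0.07×41.5) = 632 × e^2.905.
e^2.905 ≈ 18.265, so N ≈ 632 × 18.265 = 11543.6.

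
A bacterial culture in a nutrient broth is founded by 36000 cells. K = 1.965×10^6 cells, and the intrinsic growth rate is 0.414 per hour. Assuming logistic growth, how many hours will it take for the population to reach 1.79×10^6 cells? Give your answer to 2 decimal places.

A = (K − N₀)/N₀ = (1.965×10^6 − 36000)/36000 = 53.583.
Solve 1.965×10^6/(1 + 53.583·e^(−0.414t)) = 1.79×10^6: 1 + 53.583·e^(−0.414t) = 1.0978, so e^(−0.414t) = 0.00182455.
−0.414·t = ln(0.00182455) = -6.3064, so t = 6.3064/0.414 = 15.233.

15.23 hours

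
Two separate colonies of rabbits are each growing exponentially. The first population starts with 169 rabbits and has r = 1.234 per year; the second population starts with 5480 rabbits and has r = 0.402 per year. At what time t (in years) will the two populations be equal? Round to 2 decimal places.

4.18 years

Set 169·e^(1.234t) = 5480·e^(0.402t).
e^((1.234 − 0.402)t) = 5480/169 → e^(0.832·t) = 32.426.
0.832·t = ln(32.426) = 3.479, so t = 3.479/0.832 = 4.1814.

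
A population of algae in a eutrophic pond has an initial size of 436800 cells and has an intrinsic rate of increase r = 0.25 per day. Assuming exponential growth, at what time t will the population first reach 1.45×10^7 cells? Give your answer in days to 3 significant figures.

Set N₀·e^(rt) = 1.45×10^7: e^(0.25·t) = 1.45×10^7/436800 = 33.196.
0.25·t = ln(33.196) = 3.5024, so t = 3.5024/0.25 = 14.01.

14.0 days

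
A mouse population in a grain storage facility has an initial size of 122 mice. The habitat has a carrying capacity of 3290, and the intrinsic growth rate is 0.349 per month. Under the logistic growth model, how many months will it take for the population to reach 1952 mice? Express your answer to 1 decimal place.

10.4 months

A = (K − N₀)/N₀ = (3290 − 122)/122 = 25.967.
Solve 3290/(1 + 25.967·e^(−0.349t)) = 1952: 1 + 25.967·e^(−0.349t) = 1.6855, so e^(−0.349t) = 0.0263968.
−0.349·t = ln(0.0263968) = -3.6345, so t = 3.6345/0.349 = 10.414.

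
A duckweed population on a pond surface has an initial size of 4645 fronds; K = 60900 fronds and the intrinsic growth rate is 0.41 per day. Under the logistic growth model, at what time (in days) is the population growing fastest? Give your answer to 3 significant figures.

6.08 days

Logistic growth is fastest at N = K/2 = 30450.
A = (K − N₀)/N₀ = 12.111. Set K/(1 + A·e^(−rt)) = K/2 → A·e^(−rt) = 1.
e^(−0.41t) = 1/12.111 = 0.0825704, so t = ln(12.111)/0.41 = 2.4941/0.41 = 6.0832.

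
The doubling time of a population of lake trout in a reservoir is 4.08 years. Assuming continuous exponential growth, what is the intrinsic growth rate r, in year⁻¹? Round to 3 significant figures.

0.170 per year

r = ln(2)/t_d = 0.6931/4.08 = 0.16989.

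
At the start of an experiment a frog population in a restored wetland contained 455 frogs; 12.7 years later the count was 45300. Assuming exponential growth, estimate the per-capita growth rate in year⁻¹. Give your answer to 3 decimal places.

0.362 per year

From N(t) = N₀·e^(rt): e^(r·12.7) = 45300/455 = 99.56.
r·12.7 = ln(99.56) = 4.6008, so r = 4.6008/12.7 = 0.36226.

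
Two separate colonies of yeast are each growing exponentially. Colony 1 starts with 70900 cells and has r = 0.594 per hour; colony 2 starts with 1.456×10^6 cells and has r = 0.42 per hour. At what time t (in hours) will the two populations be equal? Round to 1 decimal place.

Set 70900·e^(0.594t) = 1.456×10^6·e^(0.42t).
e^((0.594 − 0.42)t) = 1.456×10^6/70900 → e^(0.174·t) = 20.536.
0.174·t = ln(20.536) = 3.0222, so t = 3.0222/0.174 = 17.369.

17.4 hours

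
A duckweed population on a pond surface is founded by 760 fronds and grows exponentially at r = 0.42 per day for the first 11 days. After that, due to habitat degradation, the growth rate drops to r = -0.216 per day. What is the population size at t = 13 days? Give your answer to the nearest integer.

50077 fronds

Phase 1: N(11) = 760·e^(0.42×11) = 760·e^4.62 = 77135.5.
Phase 2 runs for 13 − 11 = 2 days at r = -0.216.
N(13) = 77135.5·e^(-0.216×2) = 77135.5·e^-0.432 = 50077.1.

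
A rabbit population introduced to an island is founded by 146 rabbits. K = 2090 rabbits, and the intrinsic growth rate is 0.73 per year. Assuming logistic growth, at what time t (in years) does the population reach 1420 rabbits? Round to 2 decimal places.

4.58 years

A = (K − N₀)/N₀ = (2090 − 146)/146 = 13.315.
Solve 2090/(1 + 13.315·e^(−0.73t)) = 1420: 1 + 13.315·e^(−0.73t) = 1.4718, so e^(−0.73t) = 0.0354359.
−0.73·t = ln(0.0354359) = -3.34, so t = 3.34/0.73 = 4.5754.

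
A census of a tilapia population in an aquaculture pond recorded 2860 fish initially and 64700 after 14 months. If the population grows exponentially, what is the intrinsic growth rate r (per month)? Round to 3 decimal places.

From N(t) = N₀·e^(rt): e^(r·14) = 64700/2860 = 22.622.
r·14 = ln(22.622) = 3.1189, so r = 3.1189/14 = 0.22278.

0.223 per month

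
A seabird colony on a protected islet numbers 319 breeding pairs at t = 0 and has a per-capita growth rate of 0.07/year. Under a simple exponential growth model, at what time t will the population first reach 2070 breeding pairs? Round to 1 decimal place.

26.7 years

Set N₀·e^(rt) = 2070: e^(0.07·t) = 2070/319 = 6.489.
0.07·t = ln(6.489) = 1.8701, so t = 1.8701/0.07 = 26.716.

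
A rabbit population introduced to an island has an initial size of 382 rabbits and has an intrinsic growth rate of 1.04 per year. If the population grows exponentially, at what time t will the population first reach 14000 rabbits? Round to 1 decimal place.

Set N₀·e^(rt) = 14000: e^(1.04·t) = 14000/382 = 36.649.
1.04·t = ln(36.649) = 3.6014, so t = 3.6014/1.04 = 3.4629.

3.5 years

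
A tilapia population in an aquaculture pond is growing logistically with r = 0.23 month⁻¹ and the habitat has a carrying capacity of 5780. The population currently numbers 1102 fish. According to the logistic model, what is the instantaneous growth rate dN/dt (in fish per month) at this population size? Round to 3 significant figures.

dN/dt = rN(1 − N/K) = 0.23 × 1102 × (1 − 1102/5780).
1 − 1102/5780 = 0.80934; dN/dt = 0.23 × 1102 × 0.80934 = 205.14.

205 fish per month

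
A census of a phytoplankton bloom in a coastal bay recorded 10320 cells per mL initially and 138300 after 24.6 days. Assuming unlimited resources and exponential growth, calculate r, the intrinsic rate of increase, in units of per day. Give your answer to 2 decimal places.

0.11 per day

From N(t) = N₀·e^(rt): e^(r·24.6) = 138300/10320 = 13.401.
r·24.6 = ln(13.401) = 2.5953, so r = 2.5953/24.6 = 0.1055.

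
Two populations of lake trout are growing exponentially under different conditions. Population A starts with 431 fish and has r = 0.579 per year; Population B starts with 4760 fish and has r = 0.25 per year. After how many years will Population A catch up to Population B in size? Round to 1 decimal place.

7.3 years

Set 431·e^(0.579t) = 4760·e^(0.25t).
e^((0.579 − 0.25)t) = 4760/431 → e^(0.329·t) = 11.044.
0.329·t = ln(11.044) = 2.4019, so t = 2.4019/0.329 = 7.3006.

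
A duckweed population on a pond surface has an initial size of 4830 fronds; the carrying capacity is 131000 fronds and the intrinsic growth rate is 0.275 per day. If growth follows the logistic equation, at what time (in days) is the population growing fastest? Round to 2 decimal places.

Logistic growth is fastest at N = K/2 = 65500.
A = (K − N₀)/N₀ = 26.122. Set K/(1 + A·e^(−rt)) = K/2 → A·e^(−rt) = 1.
e^(−0.275t) = 1/26.122 = 0.0382817, so t = ln(26.122)/0.275 = 3.2628/0.275 = 11.865.

11.86 days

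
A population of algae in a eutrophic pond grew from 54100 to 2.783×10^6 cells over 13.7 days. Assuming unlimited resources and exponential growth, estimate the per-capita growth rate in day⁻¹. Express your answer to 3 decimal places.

From N(t) = N₀·e^(rt): e^(r·13.7) = 2.783×10^6/54100 = 51.442.
r·13.7 = ln(51.442) = 3.9405, so r = 3.9405/13.7 = 0.28762.

0.288 per day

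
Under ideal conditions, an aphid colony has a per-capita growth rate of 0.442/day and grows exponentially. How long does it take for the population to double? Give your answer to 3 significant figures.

1.57 days

Doubling time t_d = ln(2)/r = 0.6931/0.442 = 1.5682.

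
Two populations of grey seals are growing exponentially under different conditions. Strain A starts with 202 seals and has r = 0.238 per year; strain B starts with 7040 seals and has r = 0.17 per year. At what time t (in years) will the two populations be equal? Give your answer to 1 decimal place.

Set 202·e^(0.238t) = 7040·e^(0.17t).
e^((0.238 − 0.17)t) = 7040/202 → e^(0.068·t) = 34.851.
0.068·t = ln(34.851) = 3.5511, so t = 3.5511/0.068 = 52.222.

52.2 years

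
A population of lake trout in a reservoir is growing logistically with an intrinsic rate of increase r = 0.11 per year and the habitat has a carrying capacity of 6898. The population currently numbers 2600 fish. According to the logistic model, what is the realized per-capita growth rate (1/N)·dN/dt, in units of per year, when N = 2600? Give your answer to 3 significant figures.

0.0685 per year

(1/N)·dN/dt = r(1 − N/K) = 0.11 × (1 − 2600/6898).
= 0.11 × 0.62308 = 0.068539.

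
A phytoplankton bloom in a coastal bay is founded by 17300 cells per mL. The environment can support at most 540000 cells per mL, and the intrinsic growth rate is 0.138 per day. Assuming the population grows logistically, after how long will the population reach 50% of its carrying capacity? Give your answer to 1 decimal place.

24.7 days

A = (K − N₀)/N₀ = (540000 − 17300)/17300 = 30.214.
Solve 540000/(1 + 30.214·e^(−0.138t)) = 270000: 1 + 30.214·e^(−0.138t) = 2, so e^(−0.138t) = 0.0330974.
−0.138·t = ln(0.0330974) = -3.4083, so t = 3.4083/0.138 = 24.698.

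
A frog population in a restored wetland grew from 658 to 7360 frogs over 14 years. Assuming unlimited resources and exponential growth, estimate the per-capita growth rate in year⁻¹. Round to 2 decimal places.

0.17 per year

From N(t) = N₀·e^(rt): e^(r·14) = 7360/658 = 11.185.
r·14 = ln(11.185) = 2.4146, so r = 2.4146/14 = 0.17247.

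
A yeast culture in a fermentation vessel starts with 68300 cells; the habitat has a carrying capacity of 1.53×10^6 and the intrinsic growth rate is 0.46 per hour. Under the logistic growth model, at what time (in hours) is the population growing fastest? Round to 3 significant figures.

6.66 hours

Logistic growth is fastest at N = K/2 = 765000.
A = (K − N₀)/N₀ = 21.401. Set K/(1 + A·e^(−rt)) = K/2 → A·e^(−rt) = 1.
e^(−0.46t) = 1/21.401 = 0.0467264, so t = ln(21.401)/0.46 = 3.0634/0.46 = 6.6597.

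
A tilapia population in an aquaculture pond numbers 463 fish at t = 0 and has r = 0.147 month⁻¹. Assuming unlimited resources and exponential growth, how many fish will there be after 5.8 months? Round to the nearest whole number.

N(t) = N₀·e^(rt) = 463 × e^(0.147×5.8) = 463 × e^0.8526.
e^0.8526 ≈ 2.3457, so N ≈ 463 × 2.3457 = 1086.08.

1086 fish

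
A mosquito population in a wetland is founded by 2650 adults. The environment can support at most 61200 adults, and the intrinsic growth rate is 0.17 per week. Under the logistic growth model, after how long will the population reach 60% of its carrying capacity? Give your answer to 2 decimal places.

20.59 weeks

A = (K − N₀)/N₀ = (61200 − 2650)/2650 = 22.094.
Solve 61200/(1 + 22.094·e^(−0.17t)) = 36720: 1 + 22.094·e^(−0.17t) = 1.6667, so e^(−0.17t) = 0.0301736.
−0.17·t = ln(0.0301736) = -3.5008, so t = 3.5008/0.17 = 20.593.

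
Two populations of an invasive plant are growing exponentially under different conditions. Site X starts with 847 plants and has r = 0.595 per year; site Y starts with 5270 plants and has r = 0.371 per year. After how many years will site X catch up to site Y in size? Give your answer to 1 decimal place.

Set 847·e^(0.595t) = 5270·e^(0.371t).
e^((0.595 − 0.371)t) = 5270/847 → e^(0.224·t) = 6.222.
0.224·t = ln(6.222) = 1.8281, so t = 1.8281/0.224 = 8.1611.

8.2 years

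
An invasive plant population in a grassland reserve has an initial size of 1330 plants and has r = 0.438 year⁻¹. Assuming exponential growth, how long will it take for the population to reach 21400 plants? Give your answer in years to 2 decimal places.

6.34 years

Set N₀·e^(rt) = 21400: e^(0.438·t) = 21400/1330 = 16.09.
0.438·t = ln(16.09) = 2.7782, so t = 2.7782/0.438 = 6.3429.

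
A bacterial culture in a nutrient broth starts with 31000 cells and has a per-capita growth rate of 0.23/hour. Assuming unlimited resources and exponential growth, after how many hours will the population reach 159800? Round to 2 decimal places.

7.13 hours

Set N₀·e^(rt) = 159800: e^(0.23·t) = 159800/31000 = 5.1548.
0.23·t = ln(5.1548) = 1.6399, so t = 1.6399/0.23 = 7.1302.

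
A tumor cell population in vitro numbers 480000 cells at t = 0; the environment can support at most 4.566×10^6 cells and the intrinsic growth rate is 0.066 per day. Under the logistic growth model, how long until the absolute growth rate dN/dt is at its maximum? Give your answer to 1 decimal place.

Logistic growth is fastest at N = K/2 = 2.283×10^6.
A = (K − N₀)/N₀ = 8.5125. Set K/(1 + A·e^(−rt)) = K/2 → A·e^(−rt) = 1.
e^(−0.066t) = 1/8.5125 = 0.117474, so t = ln(8.5125)/0.066 = 2.1415/0.066 = 32.448.

32.4 days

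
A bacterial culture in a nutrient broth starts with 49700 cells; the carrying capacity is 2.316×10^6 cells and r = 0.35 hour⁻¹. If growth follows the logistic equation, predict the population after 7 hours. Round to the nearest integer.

A = (K − N₀)/N₀ = (2.316×10^6 − 49700)/49700 = 45.6.
N(t) = K/(1 + A·e^(−rt)) = 2.316×10^6/(1 + 45.6×e^(−0.35×7)).
e^(−2.45) = 0.086294; denominator = 1 + 45.6×0.086294 = 4.935.
N = 2.316×10^6/4.935 = 469305.

469305 cells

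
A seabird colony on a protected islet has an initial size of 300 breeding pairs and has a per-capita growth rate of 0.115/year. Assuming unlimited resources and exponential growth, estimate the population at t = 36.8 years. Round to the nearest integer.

N(t) = N₀·e^(rt) = 300 × e^(0.115×36.8) = 300 × e^4.232.
e^4.232 ≈ 68.855, so N ≈ 300 × 68.855 = 20656.4.

20656 breeding pairs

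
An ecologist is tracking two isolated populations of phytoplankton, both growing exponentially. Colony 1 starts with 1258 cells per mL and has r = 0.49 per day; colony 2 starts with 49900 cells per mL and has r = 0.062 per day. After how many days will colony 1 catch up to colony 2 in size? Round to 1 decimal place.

Set 1258·e^(0.49t) = 49900·e^(0.062t).
e^((0.49 − 0.062)t) = 49900/1258 → e^(0.428·t) = 39.666.
0.428·t = ln(39.666) = 3.6805, so t = 3.6805/0.428 = 8.5993.

8.6 days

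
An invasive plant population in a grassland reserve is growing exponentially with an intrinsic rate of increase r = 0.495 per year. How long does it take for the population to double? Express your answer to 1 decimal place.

Doubling time t_d = ln(2)/r = 0.6931/0.495 = 1.4003.

1.4 years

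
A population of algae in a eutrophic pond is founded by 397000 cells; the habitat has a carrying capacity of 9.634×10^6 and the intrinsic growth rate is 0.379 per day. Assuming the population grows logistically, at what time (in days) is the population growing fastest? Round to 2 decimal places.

Logistic growth is fastest at N = K/2 = 4.817×10^6.
A = (K − N₀)/N₀ = 23.267. Set K/(1 + A·e^(−rt)) = K/2 → A·e^(−rt) = 1.
e^(−0.379t) = 1/23.267 = 0.0429793, so t = ln(23.267)/0.379 = 3.147/0.379 = 8.3035.

8.30 days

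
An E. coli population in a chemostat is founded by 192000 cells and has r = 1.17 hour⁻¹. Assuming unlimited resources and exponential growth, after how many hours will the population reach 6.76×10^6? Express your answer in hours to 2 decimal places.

3.04 hours

Set N₀·e^(rt) = 6.76×10^6: e^(1.17·t) = 6.76×10^6/192000 = 35.208.
1.17·t = ln(35.208) = 3.5613, so t = 3.5613/1.17 = 3.0438.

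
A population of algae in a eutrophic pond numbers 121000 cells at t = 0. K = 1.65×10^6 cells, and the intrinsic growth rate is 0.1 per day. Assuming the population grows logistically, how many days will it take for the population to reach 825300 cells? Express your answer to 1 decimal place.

A = (K − N₀)/N₀ = (1.65×10^6 − 121000)/121000 = 12.636.
Solve 1.65×10^6/(1 + 12.636·e^(−0.1t)) = 825300: 1 + 12.636·e^(−0.1t) = 1.9993, so e^(−0.1t) = 0.0790792.
−0.1·t = ln(0.0790792) = -2.5373, so t = 2.5373/0.1 = 25.373.

25.4 days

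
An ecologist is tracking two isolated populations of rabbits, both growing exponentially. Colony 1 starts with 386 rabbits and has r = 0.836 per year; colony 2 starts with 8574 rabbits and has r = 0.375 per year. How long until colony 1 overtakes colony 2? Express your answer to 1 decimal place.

6.7 years

Set 386·e^(0.836t) = 8574·e^(0.375t).
e^((0.836 − 0.375)t) = 8574/386 → e^(0.461·t) = 22.212.
0.461·t = ln(22.212) = 3.1007, so t = 3.1007/0.461 = 6.7259.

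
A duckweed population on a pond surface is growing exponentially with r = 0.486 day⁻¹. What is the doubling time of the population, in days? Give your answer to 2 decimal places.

1.43 days

Doubling time t_d = ln(2)/r = 0.6931/0.486 = 1.4262.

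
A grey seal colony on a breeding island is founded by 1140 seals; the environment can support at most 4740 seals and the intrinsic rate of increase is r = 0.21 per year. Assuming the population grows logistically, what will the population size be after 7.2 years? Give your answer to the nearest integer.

2794 seals

A = (K − N₀)/N₀ = (4740 − 1140)/1140 = 3.1579.
N(t) = K/(1 + A·e^(−rt)) = 4740/(1 + 3.1579×e^(−0.21×7.2)).
e^(−1.512) = 0.22047; denominator = 1 + 3.1579×0.22047 = 1.6962.
N = 4740/1.6962 = 2794.45.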